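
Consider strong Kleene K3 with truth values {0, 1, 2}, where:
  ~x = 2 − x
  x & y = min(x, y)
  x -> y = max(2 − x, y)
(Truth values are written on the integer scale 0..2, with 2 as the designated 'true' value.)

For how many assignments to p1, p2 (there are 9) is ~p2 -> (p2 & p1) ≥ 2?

3

p1 = 0, p2 = 0 ↦ 0  <
p1 = 0, p2 = 1 ↦ 1  <
p1 = 0, p2 = 2 ↦ 2  ≥
p1 = 1, p2 = 0 ↦ 0  <
p1 = 1, p2 = 1 ↦ 1  <
p1 = 1, p2 = 2 ↦ 2  ≥
p1 = 2, p2 = 0 ↦ 0  <
p1 = 2, p2 = 1 ↦ 1  <
p1 = 2, p2 = 2 ↦ 2  ≥
So 3 of the 9 assignments meet the threshold.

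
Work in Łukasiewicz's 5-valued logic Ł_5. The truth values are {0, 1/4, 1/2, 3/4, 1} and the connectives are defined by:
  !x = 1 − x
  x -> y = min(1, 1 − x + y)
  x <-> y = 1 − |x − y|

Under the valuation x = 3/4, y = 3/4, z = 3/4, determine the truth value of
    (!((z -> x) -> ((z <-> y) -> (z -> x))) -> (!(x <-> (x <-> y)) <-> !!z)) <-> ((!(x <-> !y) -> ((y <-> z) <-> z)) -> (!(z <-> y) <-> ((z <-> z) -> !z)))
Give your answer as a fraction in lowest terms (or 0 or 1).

z -> x = 3/4 -> 3/4 = 1
z <-> y = 3/4 <-> 3/4 = 1
z -> x = 3/4 -> 3/4 = 1
(z <-> y) -> (z -> x) = 1 -> 1 = 1
(z -> x) -> ((z <-> y) -> (z -> x)) = 1 -> 1 = 1
!((z -> x) -> ((z <-> y) -> (z -> x))) = !1 = 0
x <-> y = 3/4 <-> 3/4 = 1
x <-> (x <-> y) = 3/4 <-> 1 = 3/4
!(x <-> (x <-> y)) = !3/4 = 1/4
!z = !3/4 = 1/4
!!z = !1/4 = 3/4
!(x <-> (x <-> y)) <-> !!z = 1/4 <-> 3/4 = 1/2
!((z -> x) -> ((z <-> y) -> (z -> x))) -> (!(x <-> (x <-> y)) <-> !!z) = 0 -> 1/2 = 1
!y = !3/4 = 1/4
x <-> !y = 3/4 <-> 1/4 = 1/2
!(x <-> !y) = !1/2 = 1/2
y <-> z = 3/4 <-> 3/4 = 1
(y <-> z) <-> z = 1 <-> 3/4 = 3/4
!(x <-> !y) -> ((y <-> z) <-> z) = 1/2 -> 3/4 = 1
z <-> y = 3/4 <-> 3/4 = 1
!(z <-> y) = !1 = 0
z <-> z = 3/4 <-> 3/4 = 1
!z = !3/4 = 1/4
(z <-> z) -> !z = 1 -> 1/4 = 1/4
!(z <-> y) <-> ((z <-> z) -> !z) = 0 <-> 1/4 = 3/4
(!(x <-> !y) -> ((y <-> z) <-> z)) -> (!(z <-> y) <-> ((z <-> z) -> !z)) = 1 -> 3/4 = 3/4
(!((z -> x) -> ((z <-> y) -> (z -> x))) -> (!(x <-> (x <-> y)) <-> !!z)) <-> ((!(x <-> !y) -> ((y <-> z) <-> z)) -> (!(z <-> y) <-> ((z <-> z) -> !z))) = 1 <-> 3/4 = 3/4

3/4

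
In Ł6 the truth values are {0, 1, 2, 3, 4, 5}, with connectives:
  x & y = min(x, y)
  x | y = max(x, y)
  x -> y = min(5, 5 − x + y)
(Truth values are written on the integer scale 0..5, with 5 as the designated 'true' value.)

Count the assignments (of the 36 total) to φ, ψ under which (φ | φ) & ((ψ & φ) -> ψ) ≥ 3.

value 5: 6 assignments (counts)
value 4: 6 assignments (counts)
value 3: 6 assignments (counts)
value 2: 6 assignments
value 1: 6 assignments
value 0: 6 assignments
So 18 of the 36 assignments meet the threshold.

18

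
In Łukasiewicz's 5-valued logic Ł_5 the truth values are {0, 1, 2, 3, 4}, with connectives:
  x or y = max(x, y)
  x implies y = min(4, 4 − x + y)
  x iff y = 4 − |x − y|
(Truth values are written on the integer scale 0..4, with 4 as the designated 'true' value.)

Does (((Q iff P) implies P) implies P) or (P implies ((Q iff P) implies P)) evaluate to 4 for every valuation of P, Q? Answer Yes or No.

At P = 2, Q = 2, for instance:
Q iff P = 2 iff 2 = 4
(Q iff P) implies P = 4 implies 2 = 2
((Q iff P) implies P) implies P = 2 implies 2 = 4
P implies ((Q iff P) implies P) = 2 implies 2 = 4
(((Q iff P) implies P) implies P) or (P implies ((Q iff P) implies P)) = 4 or 4 = 4
and checking the remaining 24 assignments likewise gives ≥ 4 in every case.

Yes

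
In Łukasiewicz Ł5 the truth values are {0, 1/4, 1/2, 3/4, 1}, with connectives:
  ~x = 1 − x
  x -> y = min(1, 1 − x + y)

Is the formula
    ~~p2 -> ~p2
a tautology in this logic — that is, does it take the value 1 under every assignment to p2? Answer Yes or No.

No

Counterexample: take p2 = 3/4.
~p2 = ~3/4 = 1/4
~~p2 = ~1/4 = 3/4
~p2 = ~3/4 = 1/4
~~p2 -> ~p2 = 3/4 -> 1/4 = 1/2
This gives 1/2 ≠ 1.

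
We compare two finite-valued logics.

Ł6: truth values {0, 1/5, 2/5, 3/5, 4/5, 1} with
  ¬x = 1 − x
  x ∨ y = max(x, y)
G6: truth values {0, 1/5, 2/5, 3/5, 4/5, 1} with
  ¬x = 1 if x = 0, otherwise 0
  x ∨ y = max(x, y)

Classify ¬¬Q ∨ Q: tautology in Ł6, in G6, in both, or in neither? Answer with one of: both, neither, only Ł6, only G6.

In Ł6: at Q = 0 the value is 0 — not a tautology.
In G6: at Q = 0 the value is 0 — not a tautology.

neither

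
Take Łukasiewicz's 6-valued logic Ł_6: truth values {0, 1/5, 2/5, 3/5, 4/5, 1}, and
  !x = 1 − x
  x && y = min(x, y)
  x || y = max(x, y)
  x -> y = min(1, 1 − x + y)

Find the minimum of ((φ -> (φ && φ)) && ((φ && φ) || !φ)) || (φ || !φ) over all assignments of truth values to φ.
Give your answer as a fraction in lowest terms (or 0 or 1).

3/5

Take φ = 2/5:
φ && φ = 2/5 && 2/5 = 2/5
φ -> (φ && φ) = 2/5 -> 2/5 = 1
φ && φ = 2/5 && 2/5 = 2/5
!φ = !2/5 = 3/5
(φ && φ) || !φ = 2/5 || 3/5 = 3/5
(φ -> (φ && φ)) && ((φ && φ) || !φ) = 1 && 3/5 = 3/5
!φ = !2/5 = 3/5
φ || !φ = 2/5 || 3/5 = 3/5
((φ -> (φ && φ)) && ((φ && φ) || !φ)) || (φ || !φ) = 3/5 || 3/5 = 3/5
No assignment yields a value below 3/5, so this is the minimum.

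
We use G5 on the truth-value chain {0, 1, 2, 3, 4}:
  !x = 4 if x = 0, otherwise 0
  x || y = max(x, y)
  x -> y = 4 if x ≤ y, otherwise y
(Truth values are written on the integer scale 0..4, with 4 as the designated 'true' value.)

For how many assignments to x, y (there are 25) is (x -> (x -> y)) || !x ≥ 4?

value 4: 15 assignments (counts)
value 3: 1 assignment
value 2: 2 assignments
value 1: 3 assignments
value 0: 4 assignments
So 15 of the 25 assignments meet the threshold.

15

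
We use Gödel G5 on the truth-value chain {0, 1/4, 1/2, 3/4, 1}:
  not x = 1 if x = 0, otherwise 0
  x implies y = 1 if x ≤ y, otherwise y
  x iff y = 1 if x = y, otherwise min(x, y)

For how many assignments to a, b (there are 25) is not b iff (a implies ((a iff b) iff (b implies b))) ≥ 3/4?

value 1: 1 assignment (counts)
value 0: 24 assignments
So 1 of the 25 assignments meets the threshold.

1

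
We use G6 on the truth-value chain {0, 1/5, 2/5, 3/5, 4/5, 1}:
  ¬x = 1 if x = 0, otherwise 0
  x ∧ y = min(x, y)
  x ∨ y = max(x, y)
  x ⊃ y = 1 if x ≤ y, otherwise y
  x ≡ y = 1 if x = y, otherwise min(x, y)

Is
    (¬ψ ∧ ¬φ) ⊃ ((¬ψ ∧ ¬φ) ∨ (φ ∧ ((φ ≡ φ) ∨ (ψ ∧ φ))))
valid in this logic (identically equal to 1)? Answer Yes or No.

Yes

At φ = 4/5, ψ = 3/5, for instance:
¬ψ = ¬3/5 = 0
¬φ = ¬4/5 = 0
¬ψ ∧ ¬φ = 0 ∧ 0 = 0
φ ≡ φ = 4/5 ≡ 4/5 = 1
ψ ∧ φ = 3/5 ∧ 4/5 = 3/5
(φ ≡ φ) ∨ (ψ ∧ φ) = 1 ∨ 3/5 = 1
φ ∧ ((φ ≡ φ) ∨ (ψ ∧ φ)) = 4/5 ∧ 1 = 4/5
(¬ψ ∧ ¬φ) ∨ (φ ∧ ((φ ≡ φ) ∨ (ψ ∧ φ))) = 0 ∨ 4/5 = 4/5
(¬ψ ∧ ¬φ) ⊃ ((¬ψ ∧ ¬φ) ∨ (φ ∧ ((φ ≡ φ) ∨ (ψ ∧ φ)))) = 0 ⊃ 4/5 = 1
and checking the remaining 35 assignments likewise gives ≥ 1 in every case.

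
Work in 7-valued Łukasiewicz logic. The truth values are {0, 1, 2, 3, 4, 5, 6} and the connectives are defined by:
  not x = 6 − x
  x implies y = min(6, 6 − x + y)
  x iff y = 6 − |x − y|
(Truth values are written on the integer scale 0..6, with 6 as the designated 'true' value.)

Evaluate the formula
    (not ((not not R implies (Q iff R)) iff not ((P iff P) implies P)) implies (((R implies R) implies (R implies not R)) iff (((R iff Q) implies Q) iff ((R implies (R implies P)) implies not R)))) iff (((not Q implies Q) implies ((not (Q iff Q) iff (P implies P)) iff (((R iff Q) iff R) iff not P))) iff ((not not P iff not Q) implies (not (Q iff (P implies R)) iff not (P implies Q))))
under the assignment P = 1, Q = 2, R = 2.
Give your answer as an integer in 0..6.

not R = not 2 = 4
not not R = not 4 = 2
Q iff R = 2 iff 2 = 6
not not R implies (Q iff R) = 2 implies 6 = 6
P iff P = 1 iff 1 = 6
(P iff P) implies P = 6 implies 1 = 1
not ((P iff P) implies P) = not 1 = 5
(not not R implies (Q iff R)) iff not ((P iff P) implies P) = 6 iff 5 = 5
not ((not not R implies (Q iff R)) iff not ((P iff P) implies P)) = not 5 = 1
R implies R = 2 implies 2 = 6
not R = not 2 = 4
R implies not R = 2 implies 4 = 6
(R implies R) implies (R implies not R) = 6 implies 6 = 6
R iff Q = 2 iff 2 = 6
(R iff Q) implies Q = 6 implies 2 = 2
R implies P = 2 implies 1 = 5
R implies (R implies P) = 2 implies 5 = 6
not R = not 2 = 4
(R implies (R implies P)) implies not R = 6 implies 4 = 4
((R iff Q) implies Q) iff ((R implies (R implies P)) implies not R) = 2 iff 4 = 4
((R implies R) implies (R implies not R)) iff (((R iff Q) implies Q) iff ((R implies (R implies P)) implies not R)) = 6 iff 4 = 4
not ((not not R implies (Q iff R)) iff not ((P iff P) implies P)) implies (((R implies R) implies (R implies not R)) iff (((R iff Q) implies Q) iff ((R implies (R implies P)) implies not R))) = 1 implies 4 = 6
not Q = not 2 = 4
not Q implies Q = 4 implies 2 = 4
Q iff Q = 2 iff 2 = 6
not (Q iff Q) = not 6 = 0
P implies P = 1 implies 1 = 6
not (Q iff Q) iff (P implies P) = 0 iff 6 = 0
R iff Q = 2 iff 2 = 6
(R iff Q) iff R = 6 iff 2 = 2
not P = not 1 = 5
((R iff Q) iff R) iff not P = 2 iff 5 = 3
(not (Q iff Q) iff (P implies P)) iff (((R iff Q) iff R) iff not P) = 0 iff 3 = 3
(not Q implies Q) implies ((not (Q iff Q) iff (P implies P)) iff (((R iff Q) iff R) iff not P)) = 4 implies 3 = 5
not P = not 1 = 5
not not P = not 5 = 1
not Q = not 2 = 4
not not P iff not Q = 1 iff 4 = 3
P implies R = 1 implies 2 = 6
Q iff (P implies R) = 2 iff 6 = 2
not (Q iff (P implies R)) = not 2 = 4
P implies Q = 1 implies 2 = 6
not (P implies Q) = not 6 = 0
not (Q iff (P implies R)) iff not (P implies Q) = 4 iff 0 = 2
(not not P iff not Q) implies (not (Q iff (P implies R)) iff not (P implies Q)) = 3 implies 2 = 5
((not Q implies Q) implies ((not (Q iff Q) iff (P implies P)) iff (((R iff Q) iff R) iff not P))) iff ((not not P iff not Q) implies (not (Q iff (P implies R)) iff not (P implies Q))) = 5 iff 5 = 6
(not ((not not R implies (Q iff R)) iff not ((P iff P) implies P)) implies (((R implies R) implies (R implies not R)) iff (((R iff Q) implies Q) iff ((R implies (R implies P)) implies not R)))) iff (((not Q implies Q) implies ((not (Q iff Q) iff (P implies P)) iff (((R iff Q) iff R) iff not P))) iff ((not not P iff not Q) implies (not (Q iff (P implies R)) iff not (P implies Q)))) = 6 iff 6 = 6

6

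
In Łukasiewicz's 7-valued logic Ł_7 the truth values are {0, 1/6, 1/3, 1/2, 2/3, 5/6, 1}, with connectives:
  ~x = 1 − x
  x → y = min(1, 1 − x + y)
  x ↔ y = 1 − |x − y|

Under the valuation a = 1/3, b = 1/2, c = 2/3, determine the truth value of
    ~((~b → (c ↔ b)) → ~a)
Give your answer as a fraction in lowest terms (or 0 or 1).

1/3

~b = ~1/2 = 1/2
c ↔ b = 2/3 ↔ 1/2 = 5/6
~b → (c ↔ b) = 1/2 → 5/6 = 1
~a = ~1/3 = 2/3
(~b → (c ↔ b)) → ~a = 1 → 2/3 = 2/3
~((~b → (c ↔ b)) → ~a) = ~2/3 = 1/3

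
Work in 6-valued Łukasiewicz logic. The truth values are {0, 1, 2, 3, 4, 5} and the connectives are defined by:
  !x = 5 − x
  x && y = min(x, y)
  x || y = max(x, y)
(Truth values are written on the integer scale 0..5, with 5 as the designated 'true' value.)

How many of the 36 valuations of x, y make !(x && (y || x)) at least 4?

12

value 5: 6 assignments (counts)
value 4: 6 assignments (counts)
value 3: 6 assignments
value 2: 6 assignments
value 1: 6 assignments
value 0: 6 assignments
So 12 of the 36 assignments meet the threshold.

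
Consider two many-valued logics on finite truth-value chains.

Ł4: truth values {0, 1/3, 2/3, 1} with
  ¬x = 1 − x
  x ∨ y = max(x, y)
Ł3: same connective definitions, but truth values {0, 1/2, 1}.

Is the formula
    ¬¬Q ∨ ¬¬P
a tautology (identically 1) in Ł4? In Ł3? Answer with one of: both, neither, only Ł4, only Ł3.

In Ł4: at P = 0, Q = 0 the value is 0 — not a tautology.
In Ł3: at P = 0, Q = 0 the value is 0 — not a tautology.

neither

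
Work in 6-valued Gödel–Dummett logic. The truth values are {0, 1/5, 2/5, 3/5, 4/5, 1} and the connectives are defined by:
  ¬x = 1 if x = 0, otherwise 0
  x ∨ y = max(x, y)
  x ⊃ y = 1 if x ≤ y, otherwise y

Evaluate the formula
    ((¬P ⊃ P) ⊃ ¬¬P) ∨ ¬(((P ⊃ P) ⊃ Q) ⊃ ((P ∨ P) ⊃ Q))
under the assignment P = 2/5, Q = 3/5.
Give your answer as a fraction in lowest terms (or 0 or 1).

¬P = ¬2/5 = 0
¬P ⊃ P = 0 ⊃ 2/5 = 1
¬P = ¬2/5 = 0
¬¬P = ¬0 = 1
(¬P ⊃ P) ⊃ ¬¬P = 1 ⊃ 1 = 1
P ⊃ P = 2/5 ⊃ 2/5 = 1
(P ⊃ P) ⊃ Q = 1 ⊃ 3/5 = 3/5
P ∨ P = 2/5 ∨ 2/5 = 2/5
(P ∨ P) ⊃ Q = 2/5 ⊃ 3/5 = 1
((P ⊃ P) ⊃ Q) ⊃ ((P ∨ P) ⊃ Q) = 3/5 ⊃ 1 = 1
¬(((P ⊃ P) ⊃ Q) ⊃ ((P ∨ P) ⊃ Q)) = ¬1 = 0
((¬P ⊃ P) ⊃ ¬¬P) ∨ ¬(((P ⊃ P) ⊃ Q) ⊃ ((P ∨ P) ⊃ Q)) = 1 ∨ 0 = 1

1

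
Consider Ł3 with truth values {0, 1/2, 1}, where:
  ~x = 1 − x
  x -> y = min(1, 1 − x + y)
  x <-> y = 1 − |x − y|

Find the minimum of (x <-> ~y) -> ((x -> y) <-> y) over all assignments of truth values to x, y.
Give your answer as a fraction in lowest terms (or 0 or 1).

Take x = 1/2, y = 1/2:
~y = ~1/2 = 1/2
x <-> ~y = 1/2 <-> 1/2 = 1
x -> y = 1/2 -> 1/2 = 1
(x -> y) <-> y = 1 <-> 1/2 = 1/2
(x <-> ~y) -> ((x -> y) <-> y) = 1 -> 1/2 = 1/2
No assignment yields a value below 1/2, so this is the minimum.

1/2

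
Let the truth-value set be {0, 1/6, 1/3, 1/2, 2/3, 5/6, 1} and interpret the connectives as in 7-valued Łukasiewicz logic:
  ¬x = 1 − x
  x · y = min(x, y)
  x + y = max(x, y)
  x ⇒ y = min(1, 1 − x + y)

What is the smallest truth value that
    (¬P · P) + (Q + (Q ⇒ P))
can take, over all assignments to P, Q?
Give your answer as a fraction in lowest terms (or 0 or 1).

1/2

Take P = 0, Q = 1/2:
¬P = ¬0 = 1
¬P · P = 1 · 0 = 0
Q ⇒ P = 1/2 ⇒ 0 = 1/2
Q + (Q ⇒ P) = 1/2 + 1/2 = 1/2
(¬P · P) + (Q + (Q ⇒ P)) = 0 + 1/2 = 1/2
No assignment yields a value below 1/2, so this is the minimum.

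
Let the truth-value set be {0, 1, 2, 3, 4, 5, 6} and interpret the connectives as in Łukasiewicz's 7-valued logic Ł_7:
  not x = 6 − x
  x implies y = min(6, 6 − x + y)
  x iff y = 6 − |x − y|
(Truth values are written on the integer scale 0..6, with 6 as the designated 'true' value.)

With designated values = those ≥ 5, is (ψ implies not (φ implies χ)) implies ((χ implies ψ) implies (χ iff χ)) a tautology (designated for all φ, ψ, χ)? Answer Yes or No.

At φ = 0, ψ = 3, χ = 3, for instance:
φ implies χ = 0 implies 3 = 6
not (φ implies χ) = not 6 = 0
ψ implies not (φ implies χ) = 3 implies 0 = 3
χ implies ψ = 3 implies 3 = 6
χ iff χ = 3 iff 3 = 6
(χ implies ψ) implies (χ iff χ) = 6 implies 6 = 6
(ψ implies not (φ implies χ)) implies ((χ implies ψ) implies (χ iff χ)) = 3 implies 6 = 6
and checking the remaining 342 assignments likewise gives ≥ 5 in every case.

Yes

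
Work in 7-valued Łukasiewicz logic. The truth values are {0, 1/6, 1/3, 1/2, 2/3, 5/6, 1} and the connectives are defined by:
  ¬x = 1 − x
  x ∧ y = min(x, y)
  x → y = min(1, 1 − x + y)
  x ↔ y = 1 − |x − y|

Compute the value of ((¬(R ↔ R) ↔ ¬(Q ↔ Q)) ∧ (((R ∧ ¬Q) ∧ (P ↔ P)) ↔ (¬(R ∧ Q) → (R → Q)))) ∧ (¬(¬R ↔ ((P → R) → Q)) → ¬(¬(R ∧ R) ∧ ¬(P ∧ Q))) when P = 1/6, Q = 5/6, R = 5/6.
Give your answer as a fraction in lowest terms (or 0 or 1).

R ↔ R = 5/6 ↔ 5/6 = 1
¬(R ↔ R) = ¬1 = 0
Q ↔ Q = 5/6 ↔ 5/6 = 1
¬(Q ↔ Q) = ¬1 = 0
¬(R ↔ R) ↔ ¬(Q ↔ Q) = 0 ↔ 0 = 1
¬Q = ¬5/6 = 1/6
R ∧ ¬Q = 5/6 ∧ 1/6 = 1/6
P ↔ P = 1/6 ↔ 1/6 = 1
(R ∧ ¬Q) ∧ (P ↔ P) = 1/6 ∧ 1 = 1/6
R ∧ Q = 5/6 ∧ 5/6 = 5/6
¬(R ∧ Q) = ¬5/6 = 1/6
R → Q = 5/6 → 5/6 = 1
¬(R ∧ Q) → (R → Q) = 1/6 → 1 = 1
((R ∧ ¬Q) ∧ (P ↔ P)) ↔ (¬(R ∧ Q) → (R → Q)) = 1/6 ↔ 1 = 1/6
(¬(R ↔ R) ↔ ¬(Q ↔ Q)) ∧ (((R ∧ ¬Q) ∧ (P ↔ P)) ↔ (¬(R ∧ Q) → (R → Q))) = 1 ∧ 1/6 = 1/6
¬R = ¬5/6 = 1/6
P → R = 1/6 → 5/6 = 1
(P → R) → Q = 1 → 5/6 = 5/6
¬R ↔ ((P → R) → Q) = 1/6 ↔ 5/6 = 1/3
¬(¬R ↔ ((P → R) → Q)) = ¬1/3 = 2/3
R ∧ R = 5/6 ∧ 5/6 = 5/6
¬(R ∧ R) = ¬5/6 = 1/6
P ∧ Q = 1/6 ∧ 5/6 = 1/6
¬(P ∧ Q) = ¬1/6 = 5/6
¬(R ∧ R) ∧ ¬(P ∧ Q) = 1/6 ∧ 5/6 = 1/6
¬(¬(R ∧ R) ∧ ¬(P ∧ Q)) = ¬1/6 = 5/6
¬(¬R ↔ ((P → R) → Q)) → ¬(¬(R ∧ R) ∧ ¬(P ∧ Q)) = 2/3 → 5/6 = 1
((¬(R ↔ R) ↔ ¬(Q ↔ Q)) ∧ (((R ∧ ¬Q) ∧ (P ↔ P)) ↔ (¬(R ∧ Q) → (R → Q)))) ∧ (¬(¬R ↔ ((P → R) → Q)) → ¬(¬(R ∧ R) ∧ ¬(P ∧ Q))) = 1/6 ∧ 1 = 1/6

1/6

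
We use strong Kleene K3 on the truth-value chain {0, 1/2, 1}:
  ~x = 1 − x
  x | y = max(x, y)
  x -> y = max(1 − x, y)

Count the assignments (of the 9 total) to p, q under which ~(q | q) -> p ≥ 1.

p = 0, q = 0 ↦ 0  <
p = 0, q = 1/2 ↦ 1/2  <
p = 0, q = 1 ↦ 1  ≥
p = 1/2, q = 0 ↦ 1/2  <
p = 1/2, q = 1/2 ↦ 1/2  <
p = 1/2, q = 1 ↦ 1  ≥
p = 1, q = 0 ↦ 1  ≥
p = 1, q = 1/2 ↦ 1  ≥
p = 1, q = 1 ↦ 1  ≥
So 5 of the 9 assignments meet the threshold.

5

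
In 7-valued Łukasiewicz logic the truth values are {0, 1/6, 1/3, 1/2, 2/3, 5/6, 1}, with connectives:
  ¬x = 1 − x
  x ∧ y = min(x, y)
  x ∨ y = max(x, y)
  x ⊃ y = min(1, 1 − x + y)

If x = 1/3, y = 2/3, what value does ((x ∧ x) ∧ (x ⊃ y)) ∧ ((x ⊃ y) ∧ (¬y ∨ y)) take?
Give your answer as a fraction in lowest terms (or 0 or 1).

1/3

x ∧ x = 1/3 ∧ 1/3 = 1/3
x ⊃ y = 1/3 ⊃ 2/3 = 1
(x ∧ x) ∧ (x ⊃ y) = 1/3 ∧ 1 = 1/3
x ⊃ y = 1/3 ⊃ 2/3 = 1
¬y = ¬2/3 = 1/3
¬y ∨ y = 1/3 ∨ 2/3 = 2/3
(x ⊃ y) ∧ (¬y ∨ y) = 1 ∧ 2/3 = 2/3
((x ∧ x) ∧ (x ⊃ y)) ∧ ((x ⊃ y) ∧ (¬y ∨ y)) = 1/3 ∧ 2/3 = 1/3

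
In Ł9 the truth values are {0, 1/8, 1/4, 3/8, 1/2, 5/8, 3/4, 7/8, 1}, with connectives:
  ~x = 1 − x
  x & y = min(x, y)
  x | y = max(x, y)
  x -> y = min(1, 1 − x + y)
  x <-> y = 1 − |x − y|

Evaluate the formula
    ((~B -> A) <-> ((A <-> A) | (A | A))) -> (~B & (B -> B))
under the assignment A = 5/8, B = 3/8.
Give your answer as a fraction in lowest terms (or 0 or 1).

~B = ~3/8 = 5/8
~B -> A = 5/8 -> 5/8 = 1
A <-> A = 5/8 <-> 5/8 = 1
A | A = 5/8 | 5/8 = 5/8
(A <-> A) | (A | A) = 1 | 5/8 = 1
(~B -> A) <-> ((A <-> A) | (A | A)) = 1 <-> 1 = 1
~B = ~3/8 = 5/8
B -> B = 3/8 -> 3/8 = 1
~B & (B -> B) = 5/8 & 1 = 5/8
((~B -> A) <-> ((A <-> A) | (A | A))) -> (~B & (B -> B)) = 1 -> 5/8 = 5/8

5/8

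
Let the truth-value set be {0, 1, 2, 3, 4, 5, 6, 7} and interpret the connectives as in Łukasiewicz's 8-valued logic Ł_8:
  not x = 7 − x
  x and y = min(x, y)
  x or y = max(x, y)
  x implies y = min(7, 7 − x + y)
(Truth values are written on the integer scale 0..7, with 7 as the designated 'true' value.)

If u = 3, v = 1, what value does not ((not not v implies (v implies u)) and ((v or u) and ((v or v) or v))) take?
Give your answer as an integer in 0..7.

not v = not 1 = 6
not not v = not 6 = 1
v implies u = 1 implies 3 = 7
not not v implies (v implies u) = 1 implies 7 = 7
v or u = 1 or 3 = 3
v or v = 1 or 1 = 1
(v or v) or v = 1 or 1 = 1
(v or u) and ((v or v) or v) = 3 and 1 = 1
(not not v implies (v implies u)) and ((v or u) and ((v or v) or v)) = 7 and 1 = 1
not ((not not v implies (v implies u)) and ((v or u) and ((v or v) or v))) = not 1 = 6

6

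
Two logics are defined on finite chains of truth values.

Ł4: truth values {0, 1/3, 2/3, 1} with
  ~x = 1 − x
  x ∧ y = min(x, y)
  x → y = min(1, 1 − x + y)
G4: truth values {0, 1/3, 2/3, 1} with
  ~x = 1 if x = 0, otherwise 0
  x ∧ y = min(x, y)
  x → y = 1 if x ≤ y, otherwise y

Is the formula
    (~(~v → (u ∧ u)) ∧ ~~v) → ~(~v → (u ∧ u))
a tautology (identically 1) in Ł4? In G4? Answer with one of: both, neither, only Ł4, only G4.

both

In Ł4: every assignment gives 1 — tautology.
In G4: every assignment gives 1 — tautology.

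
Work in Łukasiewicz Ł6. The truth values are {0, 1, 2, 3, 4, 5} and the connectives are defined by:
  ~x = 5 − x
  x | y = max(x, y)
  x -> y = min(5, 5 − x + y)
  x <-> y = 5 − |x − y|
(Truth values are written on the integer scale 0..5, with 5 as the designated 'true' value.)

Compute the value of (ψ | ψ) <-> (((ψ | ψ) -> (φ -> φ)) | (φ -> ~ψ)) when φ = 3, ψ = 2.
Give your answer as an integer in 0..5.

2

ψ | ψ = 2 | 2 = 2
ψ | ψ = 2 | 2 = 2
φ -> φ = 3 -> 3 = 5
(ψ | ψ) -> (φ -> φ) = 2 -> 5 = 5
~ψ = ~2 = 3
φ -> ~ψ = 3 -> 3 = 5
((ψ | ψ) -> (φ -> φ)) | (φ -> ~ψ) = 5 | 5 = 5
(ψ | ψ) <-> (((ψ | ψ) -> (φ -> φ)) | (φ -> ~ψ)) = 2 <-> 5 = 2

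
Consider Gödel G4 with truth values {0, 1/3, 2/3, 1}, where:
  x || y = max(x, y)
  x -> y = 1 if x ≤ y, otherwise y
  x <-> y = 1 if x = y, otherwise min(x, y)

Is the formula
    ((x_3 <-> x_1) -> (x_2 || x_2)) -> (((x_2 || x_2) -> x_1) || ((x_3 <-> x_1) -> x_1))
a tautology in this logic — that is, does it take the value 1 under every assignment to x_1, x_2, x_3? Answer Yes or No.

Counterexample: take x_1 = 0, x_2 = 1/3, x_3 = 0.
x_3 <-> x_1 = 0 <-> 0 = 1
x_2 || x_2 = 1/3 || 1/3 = 1/3
(x_3 <-> x_1) -> (x_2 || x_2) = 1 -> 1/3 = 1/3
x_2 || x_2 = 1/3 || 1/3 = 1/3
(x_2 || x_2) -> x_1 = 1/3 -> 0 = 0
x_3 <-> x_1 = 0 <-> 0 = 1
(x_3 <-> x_1) -> x_1 = 1 -> 0 = 0
((x_2 || x_2) -> x_1) || ((x_3 <-> x_1) -> x_1) = 0 || 0 = 0
((x_3 <-> x_1) -> (x_2 || x_2)) -> (((x_2 || x_2) -> x_1) || ((x_3 <-> x_1) -> x_1)) = 1/3 -> 0 = 0
This gives 0 ≠ 1.

No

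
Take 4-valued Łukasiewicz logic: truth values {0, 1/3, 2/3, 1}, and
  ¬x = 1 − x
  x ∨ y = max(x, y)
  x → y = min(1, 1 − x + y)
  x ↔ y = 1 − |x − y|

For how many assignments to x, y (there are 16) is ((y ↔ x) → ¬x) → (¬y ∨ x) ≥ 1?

11

x = 0, y = 0 ↦ 1  ≥
x = 0, y = 1/3 ↦ 2/3  <
x = 0, y = 2/3 ↦ 1/3  <
x = 0, y = 1 ↦ 0  <
x = 1/3, y = 0 ↦ 1  ≥
x = 1/3, y = 1/3 ↦ 1  ≥
x = 1/3, y = 2/3 ↦ 1/3  <
x = 1/3, y = 1 ↦ 1/3  <
x = 2/3, y = 0 ↦ 1  ≥
x = 2/3, y = 1/3 ↦ 1  ≥
x = 2/3, y = 2/3 ↦ 1  ≥
x = 2/3, y = 1 ↦ 1  ≥
x = 1, y = 0 ↦ 1  ≥
x = 1, y = 1/3 ↦ 1  ≥
x = 1, y = 2/3 ↦ 1  ≥
x = 1, y = 1 ↦ 1  ≥
So 11 of the 16 assignments meet the threshold.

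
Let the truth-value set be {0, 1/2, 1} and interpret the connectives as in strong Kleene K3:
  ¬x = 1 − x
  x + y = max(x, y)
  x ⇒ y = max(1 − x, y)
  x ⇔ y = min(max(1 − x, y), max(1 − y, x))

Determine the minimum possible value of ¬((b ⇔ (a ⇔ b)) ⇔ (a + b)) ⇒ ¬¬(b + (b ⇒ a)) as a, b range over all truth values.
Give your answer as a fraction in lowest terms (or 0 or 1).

1/2

Take a = 0, b = 1/2:
a ⇔ b = 0 ⇔ 1/2 = 1/2
b ⇔ (a ⇔ b) = 1/2 ⇔ 1/2 = 1/2
a + b = 0 + 1/2 = 1/2
(b ⇔ (a ⇔ b)) ⇔ (a + b) = 1/2 ⇔ 1/2 = 1/2
¬((b ⇔ (a ⇔ b)) ⇔ (a + b)) = ¬1/2 = 1/2
b ⇒ a = 1/2 ⇒ 0 = 1/2
b + (b ⇒ a) = 1/2 + 1/2 = 1/2
¬(b + (b ⇒ a)) = ¬1/2 = 1/2
¬¬(b + (b ⇒ a)) = ¬1/2 = 1/2
¬((b ⇔ (a ⇔ b)) ⇔ (a + b)) ⇒ ¬¬(b + (b ⇒ a)) = 1/2 ⇒ 1/2 = 1/2
No assignment yields a value below 1/2, so this is the minimum.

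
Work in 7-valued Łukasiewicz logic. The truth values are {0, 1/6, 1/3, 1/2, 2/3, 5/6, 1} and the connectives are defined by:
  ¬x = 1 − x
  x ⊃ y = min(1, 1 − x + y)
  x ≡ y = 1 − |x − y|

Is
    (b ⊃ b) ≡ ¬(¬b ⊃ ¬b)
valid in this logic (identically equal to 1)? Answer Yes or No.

Counterexample: take b = 0.
b ⊃ b = 0 ⊃ 0 = 1
¬b = ¬0 = 1
¬b = ¬0 = 1
¬b ⊃ ¬b = 1 ⊃ 1 = 1
¬(¬b ⊃ ¬b) = ¬1 = 0
(b ⊃ b) ≡ ¬(¬b ⊃ ¬b) = 1 ≡ 0 = 0
This gives 0 ≠ 1.

No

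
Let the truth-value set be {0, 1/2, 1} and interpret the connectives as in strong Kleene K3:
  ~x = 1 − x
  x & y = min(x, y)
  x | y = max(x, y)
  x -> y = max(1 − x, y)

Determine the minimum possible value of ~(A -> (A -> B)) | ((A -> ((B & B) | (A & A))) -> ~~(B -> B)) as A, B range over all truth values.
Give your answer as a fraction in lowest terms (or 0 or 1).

Take A = 0, B = 1/2:
A -> B = 0 -> 1/2 = 1
A -> (A -> B) = 0 -> 1 = 1
~(A -> (A -> B)) = ~1 = 0
B & B = 1/2 & 1/2 = 1/2
A & A = 0 & 0 = 0
(B & B) | (A & A) = 1/2 | 0 = 1/2
A -> ((B & B) | (A & A)) = 0 -> 1/2 = 1
B -> B = 1/2 -> 1/2 = 1/2
~(B -> B) = ~1/2 = 1/2
~~(B -> B) = ~1/2 = 1/2
(A -> ((B & B) | (A & A))) -> ~~(B -> B) = 1 -> 1/2 = 1/2
~(A -> (A -> B)) | ((A -> ((B & B) | (A & A))) -> ~~(B -> B)) = 0 | 1/2 = 1/2
No assignment yields a value below 1/2, so this is the minimum.

1/2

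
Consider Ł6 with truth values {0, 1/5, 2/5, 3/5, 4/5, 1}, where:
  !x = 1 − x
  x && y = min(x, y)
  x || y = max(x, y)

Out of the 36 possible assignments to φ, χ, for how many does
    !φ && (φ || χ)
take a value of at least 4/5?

4

value 1: 1 assignment (counts)
value 4/5: 3 assignments (counts)
value 3/5: 5 assignments
value 2/5: 11 assignments
value 1/5: 9 assignments
value 0: 7 assignments
So 4 of the 36 assignments meet the threshold.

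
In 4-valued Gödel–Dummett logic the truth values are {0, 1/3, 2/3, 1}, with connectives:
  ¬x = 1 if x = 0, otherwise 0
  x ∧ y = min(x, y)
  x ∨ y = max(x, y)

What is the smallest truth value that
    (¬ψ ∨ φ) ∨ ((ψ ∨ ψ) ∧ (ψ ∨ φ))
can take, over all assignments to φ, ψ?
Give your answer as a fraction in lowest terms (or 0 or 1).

1/3

Take φ = 0, ψ = 1/3:
¬ψ = ¬1/3 = 0
¬ψ ∨ φ = 0 ∨ 0 = 0
ψ ∨ ψ = 1/3 ∨ 1/3 = 1/3
ψ ∨ φ = 1/3 ∨ 0 = 1/3
(ψ ∨ ψ) ∧ (ψ ∨ φ) = 1/3 ∧ 1/3 = 1/3
(¬ψ ∨ φ) ∨ ((ψ ∨ ψ) ∧ (ψ ∨ φ)) = 0 ∨ 1/3 = 1/3
No assignment yields a value below 1/3, so this is the minimum.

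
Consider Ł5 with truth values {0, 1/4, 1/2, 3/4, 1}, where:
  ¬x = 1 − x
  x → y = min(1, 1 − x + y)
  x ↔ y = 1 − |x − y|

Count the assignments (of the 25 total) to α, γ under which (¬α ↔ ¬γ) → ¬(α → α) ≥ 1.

2

value 1: 2 assignments (counts)
value 3/4: 4 assignments
value 1/2: 6 assignments
value 1/4: 8 assignments
value 0: 5 assignments
So 2 of the 25 assignments meet the threshold.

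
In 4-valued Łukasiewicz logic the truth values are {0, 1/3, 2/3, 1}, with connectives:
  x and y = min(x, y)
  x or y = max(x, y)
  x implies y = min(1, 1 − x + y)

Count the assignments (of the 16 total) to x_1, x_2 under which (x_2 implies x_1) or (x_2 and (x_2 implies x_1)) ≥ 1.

10

x_1 = 0, x_2 = 0 ↦ 1  ≥
x_1 = 0, x_2 = 1/3 ↦ 2/3  <
x_1 = 0, x_2 = 2/3 ↦ 1/3  <
x_1 = 0, x_2 = 1 ↦ 0  <
x_1 = 1/3, x_2 = 0 ↦ 1  ≥
x_1 = 1/3, x_2 = 1/3 ↦ 1  ≥
x_1 = 1/3, x_2 = 2/3 ↦ 2/3  <
x_1 = 1/3, x_2 = 1 ↦ 1/3  <
x_1 = 2/3, x_2 = 0 ↦ 1  ≥
x_1 = 2/3, x_2 = 1/3 ↦ 1  ≥
x_1 = 2/3, x_2 = 2/3 ↦ 1  ≥
x_1 = 2/3, x_2 = 1 ↦ 2/3  <
x_1 = 1, x_2 = 0 ↦ 1  ≥
x_1 = 1, x_2 = 1/3 ↦ 1  ≥
x_1 = 1, x_2 = 2/3 ↦ 1  ≥
x_1 = 1, x_2 = 1 ↦ 1  ≥
So 10 of the 16 assignments meet the threshold.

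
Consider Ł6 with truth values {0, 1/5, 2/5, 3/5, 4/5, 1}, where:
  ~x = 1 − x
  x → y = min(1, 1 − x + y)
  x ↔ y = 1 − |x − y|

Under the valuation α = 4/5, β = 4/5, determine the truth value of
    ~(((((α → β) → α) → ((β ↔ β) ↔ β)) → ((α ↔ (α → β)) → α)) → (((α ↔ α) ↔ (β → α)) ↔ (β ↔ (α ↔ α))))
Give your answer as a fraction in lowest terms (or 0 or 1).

α → β = 4/5 → 4/5 = 1
(α → β) → α = 1 → 4/5 = 4/5
β ↔ β = 4/5 ↔ 4/5 = 1
(β ↔ β) ↔ β = 1 ↔ 4/5 = 4/5
((α → β) → α) → ((β ↔ β) ↔ β) = 4/5 → 4/5 = 1
α → β = 4/5 → 4/5 = 1
α ↔ (α → β) = 4/5 ↔ 1 = 4/5
(α ↔ (α → β)) → α = 4/5 → 4/5 = 1
(((α → β) → α) → ((β ↔ β) ↔ β)) → ((α ↔ (α → β)) → α) = 1 → 1 = 1
α ↔ α = 4/5 ↔ 4/5 = 1
β → α = 4/5 → 4/5 = 1
(α ↔ α) ↔ (β → α) = 1 ↔ 1 = 1
α ↔ α = 4/5 ↔ 4/5 = 1
β ↔ (α ↔ α) = 4/5 ↔ 1 = 4/5
((α ↔ α) ↔ (β → α)) ↔ (β ↔ (α ↔ α)) = 1 ↔ 4/5 = 4/5
((((α → β) → α) → ((β ↔ β) ↔ β)) → ((α ↔ (α → β)) → α)) → (((α ↔ α) ↔ (β → α)) ↔ (β ↔ (α ↔ α))) = 1 → 4/5 = 4/5
~(((((α → β) → α) → ((β ↔ β) ↔ β)) → ((α ↔ (α → β)) → α)) → (((α ↔ α) ↔ (β → α)) ↔ (β ↔ (α ↔ α)))) = ~4/5 = 1/5

1/5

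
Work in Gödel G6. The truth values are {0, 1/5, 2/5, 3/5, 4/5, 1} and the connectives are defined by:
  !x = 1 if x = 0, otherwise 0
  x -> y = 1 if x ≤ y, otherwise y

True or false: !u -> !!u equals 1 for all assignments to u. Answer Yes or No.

Counterexample: take u = 0.
!u = !0 = 1
!u = !0 = 1
!!u = !1 = 0
!u -> !!u = 1 -> 0 = 0
This gives 0 ≠ 1.

No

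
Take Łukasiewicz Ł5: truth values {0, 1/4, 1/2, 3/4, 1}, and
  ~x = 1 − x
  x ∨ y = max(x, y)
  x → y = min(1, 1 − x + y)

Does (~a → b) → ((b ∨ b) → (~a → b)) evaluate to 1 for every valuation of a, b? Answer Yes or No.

At a = 1/2, b = 0, for instance:
~a = ~1/2 = 1/2
~a → b = 1/2 → 0 = 1/2
b ∨ b = 0 ∨ 0 = 0
(b ∨ b) → (~a → b) = 0 → 1/2 = 1
(~a → b) → ((b ∨ b) → (~a → b)) = 1/2 → 1 = 1
and checking the remaining 24 assignments likewise gives ≥ 1 in every case.

Yes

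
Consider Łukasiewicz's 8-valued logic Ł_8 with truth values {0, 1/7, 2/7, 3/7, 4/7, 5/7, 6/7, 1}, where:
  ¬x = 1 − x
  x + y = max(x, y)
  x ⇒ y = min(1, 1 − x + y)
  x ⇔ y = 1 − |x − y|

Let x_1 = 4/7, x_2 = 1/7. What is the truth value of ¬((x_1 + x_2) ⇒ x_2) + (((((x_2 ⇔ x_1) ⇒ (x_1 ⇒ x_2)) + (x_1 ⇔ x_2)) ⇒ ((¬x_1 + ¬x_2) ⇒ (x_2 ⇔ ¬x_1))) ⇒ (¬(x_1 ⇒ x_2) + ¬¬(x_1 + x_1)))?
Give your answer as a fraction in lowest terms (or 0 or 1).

5/7

x_1 + x_2 = 4/7 + 1/7 = 4/7
(x_1 + x_2) ⇒ x_2 = 4/7 ⇒ 1/7 = 4/7
¬((x_1 + x_2) ⇒ x_2) = ¬4/7 = 3/7
x_2 ⇔ x_1 = 1/7 ⇔ 4/7 = 4/7
x_1 ⇒ x_2 = 4/7 ⇒ 1/7 = 4/7
(x_2 ⇔ x_1) ⇒ (x_1 ⇒ x_2) = 4/7 ⇒ 4/7 = 1
x_1 ⇔ x_2 = 4/7 ⇔ 1/7 = 4/7
((x_2 ⇔ x_1) ⇒ (x_1 ⇒ x_2)) + (x_1 ⇔ x_2) = 1 + 4/7 = 1
¬x_1 = ¬4/7 = 3/7
¬x_2 = ¬1/7 = 6/7
¬x_1 + ¬x_2 = 3/7 + 6/7 = 6/7
¬x_1 = ¬4/7 = 3/7
x_2 ⇔ ¬x_1 = 1/7 ⇔ 3/7 = 5/7
(¬x_1 + ¬x_2) ⇒ (x_2 ⇔ ¬x_1) = 6/7 ⇒ 5/7 = 6/7
(((x_2 ⇔ x_1) ⇒ (x_1 ⇒ x_2)) + (x_1 ⇔ x_2)) ⇒ ((¬x_1 + ¬x_2) ⇒ (x_2 ⇔ ¬x_1)) = 1 ⇒ 6/7 = 6/7
x_1 ⇒ x_2 = 4/7 ⇒ 1/7 = 4/7
¬(x_1 ⇒ x_2) = ¬4/7 = 3/7
x_1 + x_1 = 4/7 + 4/7 = 4/7
¬(x_1 + x_1) = ¬4/7 = 3/7
¬¬(x_1 + x_1) = ¬3/7 = 4/7
¬(x_1 ⇒ x_2) + ¬¬(x_1 + x_1) = 3/7 + 4/7 = 4/7
((((x_2 ⇔ x_1) ⇒ (x_1 ⇒ x_2)) + (x_1 ⇔ x_2)) ⇒ ((¬x_1 + ¬x_2) ⇒ (x_2 ⇔ ¬x_1))) ⇒ (¬(x_1 ⇒ x_2) + ¬¬(x_1 + x_1)) = 6/7 ⇒ 4/7 = 5/7
¬((x_1 + x_2) ⇒ x_2) + (((((x_2 ⇔ x_1) ⇒ (x_1 ⇒ x_2)) + (x_1 ⇔ x_2)) ⇒ ((¬x_1 + ¬x_2) ⇒ (x_2 ⇔ ¬x_1))) ⇒ (¬(x_1 ⇒ x_2) + ¬¬(x_1 + x_1))) = 3/7 + 5/7 = 5/7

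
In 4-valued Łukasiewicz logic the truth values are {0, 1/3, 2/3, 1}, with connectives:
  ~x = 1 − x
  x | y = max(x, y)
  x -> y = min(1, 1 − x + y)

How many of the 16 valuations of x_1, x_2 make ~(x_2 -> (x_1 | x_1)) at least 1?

x_1 = 0, x_2 = 0 ↦ 0  <
x_1 = 0, x_2 = 1/3 ↦ 1/3  <
x_1 = 0, x_2 = 2/3 ↦ 2/3  <
x_1 = 0, x_2 = 1 ↦ 1  ≥
x_1 = 1/3, x_2 = 0 ↦ 0  <
x_1 = 1/3, x_2 = 1/3 ↦ 0  <
x_1 = 1/3, x_2 = 2/3 ↦ 1/3  <
x_1 = 1/3, x_2 = 1 ↦ 2/3  <
x_1 = 2/3, x_2 = 0 ↦ 0  <
x_1 = 2/3, x_2 = 1/3 ↦ 0  <
x_1 = 2/3, x_2 = 2/3 ↦ 0  <
x_1 = 2/3, x_2 = 1 ↦ 1/3  <
x_1 = 1, x_2 = 0 ↦ 0  <
x_1 = 1, x_2 = 1/3 ↦ 0  <
x_1 = 1, x_2 = 2/3 ↦ 0  <
x_1 = 1, x_2 = 1 ↦ 0  <
So 1 of the 16 assignments meets the threshold.

1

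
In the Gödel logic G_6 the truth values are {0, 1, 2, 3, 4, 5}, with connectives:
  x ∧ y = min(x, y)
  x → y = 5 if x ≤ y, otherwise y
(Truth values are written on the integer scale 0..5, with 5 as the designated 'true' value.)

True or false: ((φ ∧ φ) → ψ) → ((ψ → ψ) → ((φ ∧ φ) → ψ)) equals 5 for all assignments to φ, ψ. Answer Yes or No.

At φ = 3, ψ = 0, for instance:
φ ∧ φ = 3 ∧ 3 = 3
(φ ∧ φ) → ψ = 3 → 0 = 0
ψ → ψ = 0 → 0 = 5
(φ ∧ φ) → ψ = 3 → 0 = 0
(ψ → ψ) → ((φ ∧ φ) → ψ) = 5 → 0 = 0
((φ ∧ φ) → ψ) → ((ψ → ψ) → ((φ ∧ φ) → ψ)) = 0 → 0 = 5
and checking the remaining 35 assignments likewise gives ≥ 5 in every case.

Yes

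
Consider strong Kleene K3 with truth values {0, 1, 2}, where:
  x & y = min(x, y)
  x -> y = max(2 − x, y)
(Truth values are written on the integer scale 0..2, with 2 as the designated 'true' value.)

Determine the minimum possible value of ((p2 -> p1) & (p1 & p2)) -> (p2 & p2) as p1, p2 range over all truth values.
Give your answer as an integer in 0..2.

Take p1 = 1, p2 = 1:
p2 -> p1 = 1 -> 1 = 1
p1 & p2 = 1 & 1 = 1
(p2 -> p1) & (p1 & p2) = 1 & 1 = 1
p2 & p2 = 1 & 1 = 1
((p2 -> p1) & (p1 & p2)) -> (p2 & p2) = 1 -> 1 = 1
No assignment yields a value below 1, so this is the minimum.

1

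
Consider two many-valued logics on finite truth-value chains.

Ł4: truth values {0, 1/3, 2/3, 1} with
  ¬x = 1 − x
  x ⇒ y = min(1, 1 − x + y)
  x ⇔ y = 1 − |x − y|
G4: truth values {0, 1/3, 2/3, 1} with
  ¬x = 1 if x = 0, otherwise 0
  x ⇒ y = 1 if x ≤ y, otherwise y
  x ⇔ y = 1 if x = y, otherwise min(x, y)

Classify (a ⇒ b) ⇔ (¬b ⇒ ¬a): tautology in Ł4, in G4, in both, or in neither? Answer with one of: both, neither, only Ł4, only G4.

only Ł4

In Ł4: every assignment gives 1 — tautology.
In G4: at a = 2/3, b = 1/3 the value is 1/3 — not a tautology.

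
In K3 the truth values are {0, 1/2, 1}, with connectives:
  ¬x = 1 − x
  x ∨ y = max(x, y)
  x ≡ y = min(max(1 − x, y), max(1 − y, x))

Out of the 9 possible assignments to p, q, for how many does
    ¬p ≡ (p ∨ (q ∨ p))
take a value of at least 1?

1

p = 0, q = 0 ↦ 0  <
p = 0, q = 1/2 ↦ 1/2  <
p = 0, q = 1 ↦ 1  ≥
p = 1/2, q = 0 ↦ 1/2  <
p = 1/2, q = 1/2 ↦ 1/2  <
p = 1/2, q = 1 ↦ 1/2  <
p = 1, q = 0 ↦ 0  <
p = 1, q = 1/2 ↦ 0  <
p = 1, q = 1 ↦ 0  <
So 1 of the 9 assignments meets the threshold.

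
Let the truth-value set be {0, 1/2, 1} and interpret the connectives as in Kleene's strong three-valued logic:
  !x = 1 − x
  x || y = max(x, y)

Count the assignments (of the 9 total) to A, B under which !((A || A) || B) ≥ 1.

1

A = 0, B = 0 ↦ 1  ≥
A = 0, B = 1/2 ↦ 1/2  <
A = 0, B = 1 ↦ 0  <
A = 1/2, B = 0 ↦ 1/2  <
A = 1/2, B = 1/2 ↦ 1/2  <
A = 1/2, B = 1 ↦ 0  <
A = 1, B = 0 ↦ 0  <
A = 1, B = 1/2 ↦ 0  <
A = 1, B = 1 ↦ 0  <
So 1 of the 9 assignments meets the threshold.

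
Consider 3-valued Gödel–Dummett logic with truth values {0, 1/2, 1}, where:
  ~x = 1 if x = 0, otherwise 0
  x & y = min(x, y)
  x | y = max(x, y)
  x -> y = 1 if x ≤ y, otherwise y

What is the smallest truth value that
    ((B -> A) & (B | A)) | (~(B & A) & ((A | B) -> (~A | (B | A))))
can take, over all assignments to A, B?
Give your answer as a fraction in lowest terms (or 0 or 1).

Take A = 1/2, B = 1/2:
B -> A = 1/2 -> 1/2 = 1
B | A = 1/2 | 1/2 = 1/2
(B -> A) & (B | A) = 1 & 1/2 = 1/2
B & A = 1/2 & 1/2 = 1/2
~(B & A) = ~1/2 = 0
A | B = 1/2 | 1/2 = 1/2
~A = ~1/2 = 0
B | A = 1/2 | 1/2 = 1/2
~A | (B | A) = 0 | 1/2 = 1/2
(A | B) -> (~A | (B | A)) = 1/2 -> 1/2 = 1
~(B & A) & ((A | B) -> (~A | (B | A))) = 0 & 1 = 0
((B -> A) & (B | A)) | (~(B & A) & ((A | B) -> (~A | (B | A)))) = 1/2 | 0 = 1/2
No assignment yields a value below 1/2, so this is the minimum.

1/2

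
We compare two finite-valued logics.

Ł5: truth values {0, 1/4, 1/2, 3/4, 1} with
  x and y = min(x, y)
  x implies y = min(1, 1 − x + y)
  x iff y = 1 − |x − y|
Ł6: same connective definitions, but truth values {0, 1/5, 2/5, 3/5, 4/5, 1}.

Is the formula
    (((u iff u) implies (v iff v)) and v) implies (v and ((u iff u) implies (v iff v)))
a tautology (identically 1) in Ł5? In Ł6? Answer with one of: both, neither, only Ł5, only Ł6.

both

In Ł5: every assignment gives 1 — tautology.
In Ł6: every assignment gives 1 — tautology.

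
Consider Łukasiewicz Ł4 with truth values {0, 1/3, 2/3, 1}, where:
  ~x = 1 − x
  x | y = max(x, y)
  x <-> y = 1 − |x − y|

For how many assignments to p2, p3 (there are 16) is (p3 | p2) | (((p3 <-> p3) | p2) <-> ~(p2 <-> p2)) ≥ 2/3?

12

p2 = 0, p3 = 0 ↦ 0  <
p2 = 0, p3 = 1/3 ↦ 1/3  <
p2 = 0, p3 = 2/3 ↦ 2/3  ≥
p2 = 0, p3 = 1 ↦ 1  ≥
p2 = 1/3, p3 = 0 ↦ 1/3  <
p2 = 1/3, p3 = 1/3 ↦ 1/3  <
p2 = 1/3, p3 = 2/3 ↦ 2/3  ≥
p2 = 1/3, p3 = 1 ↦ 1  ≥
p2 = 2/3, p3 = 0 ↦ 2/3  ≥
p2 = 2/3, p3 = 1/3 ↦ 2/3  ≥
p2 = 2/3, p3 = 2/3 ↦ 2/3  ≥
p2 = 2/3, p3 = 1 ↦ 1  ≥
p2 = 1, p3 = 0 ↦ 1  ≥
p2 = 1, p3 = 1/3 ↦ 1  ≥
p2 = 1, p3 = 2/3 ↦ 1  ≥
p2 = 1, p3 = 1 ↦ 1  ≥
So 12 of the 16 assignments meet the threshold.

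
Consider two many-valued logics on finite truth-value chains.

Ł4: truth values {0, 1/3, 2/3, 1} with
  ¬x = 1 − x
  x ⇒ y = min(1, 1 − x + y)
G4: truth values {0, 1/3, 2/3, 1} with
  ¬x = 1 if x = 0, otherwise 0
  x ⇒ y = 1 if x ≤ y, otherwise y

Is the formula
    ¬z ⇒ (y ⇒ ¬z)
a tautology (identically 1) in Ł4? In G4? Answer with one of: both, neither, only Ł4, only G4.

both

In Ł4: every assignment gives 1 — tautology.
In G4: every assignment gives 1 — tautology.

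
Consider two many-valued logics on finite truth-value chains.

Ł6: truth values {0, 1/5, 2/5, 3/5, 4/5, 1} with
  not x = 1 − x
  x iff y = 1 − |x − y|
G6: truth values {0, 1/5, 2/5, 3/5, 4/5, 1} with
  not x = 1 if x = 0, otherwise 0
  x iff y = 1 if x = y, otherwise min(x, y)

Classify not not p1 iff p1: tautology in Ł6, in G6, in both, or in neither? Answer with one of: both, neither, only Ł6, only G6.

only Ł6

In Ł6: every assignment gives 1 — tautology.
In G6: at p1 = 1/5 the value is 1/5 — not a tautology.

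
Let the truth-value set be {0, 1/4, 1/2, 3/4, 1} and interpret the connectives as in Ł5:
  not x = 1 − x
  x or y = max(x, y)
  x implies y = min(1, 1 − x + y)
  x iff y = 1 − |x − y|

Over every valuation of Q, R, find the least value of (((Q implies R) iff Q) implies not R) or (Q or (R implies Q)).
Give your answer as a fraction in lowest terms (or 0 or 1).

1/2

Take Q = 1/2, R = 1:
Q implies R = 1/2 implies 1 = 1
(Q implies R) iff Q = 1 iff 1/2 = 1/2
not R = not 1 = 0
((Q implies R) iff Q) implies not R = 1/2 implies 0 = 1/2
R implies Q = 1 implies 1/2 = 1/2
Q or (R implies Q) = 1/2 or 1/2 = 1/2
(((Q implies R) iff Q) implies not R) or (Q or (R implies Q)) = 1/2 or 1/2 = 1/2
No assignment yields a value below 1/2, so this is the minimum.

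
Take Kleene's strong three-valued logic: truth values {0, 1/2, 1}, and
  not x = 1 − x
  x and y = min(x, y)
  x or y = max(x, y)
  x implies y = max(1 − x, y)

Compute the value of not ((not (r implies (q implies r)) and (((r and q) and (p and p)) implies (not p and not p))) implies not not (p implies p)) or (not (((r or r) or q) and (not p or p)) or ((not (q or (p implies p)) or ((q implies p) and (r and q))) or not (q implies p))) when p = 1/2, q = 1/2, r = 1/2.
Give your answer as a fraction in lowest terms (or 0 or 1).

q implies r = 1/2 implies 1/2 = 1/2
r implies (q implies r) = 1/2 implies 1/2 = 1/2
not (r implies (q implies r)) = not 1/2 = 1/2
r and q = 1/2 and 1/2 = 1/2
p and p = 1/2 and 1/2 = 1/2
(r and q) and (p and p) = 1/2 and 1/2 = 1/2
not p = not 1/2 = 1/2
not p = not 1/2 = 1/2
not p and not p = 1/2 and 1/2 = 1/2
((r and q) and (p and p)) implies (not p and not p) = 1/2 implies 1/2 = 1/2
not (r implies (q implies r)) and (((r and q) and (p and p)) implies (not p and not p)) = 1/2 and 1/2 = 1/2
p implies p = 1/2 implies 1/2 = 1/2
not (p implies p) = not 1/2 = 1/2
not not (p implies p) = not 1/2 = 1/2
(not (r implies (q implies r)) and (((r and q) and (p and p)) implies (not p and not p))) implies not not (p implies p) = 1/2 implies 1/2 = 1/2
not ((not (r implies (q implies r)) and (((r and q) and (p and p)) implies (not p and not p))) implies not not (p implies p)) = not 1/2 = 1/2
r or r = 1/2 or 1/2 = 1/2
(r or r) or q = 1/2 or 1/2 = 1/2
not p = not 1/2 = 1/2
not p or p = 1/2 or 1/2 = 1/2
((r or r) or q) and (not p or p) = 1/2 and 1/2 = 1/2
not (((r or r) or q) and (not p or p)) = not 1/2 = 1/2
p implies p = 1/2 implies 1/2 = 1/2
q or (p implies p) = 1/2 or 1/2 = 1/2
not (q or (p implies p)) = not 1/2 = 1/2
q implies p = 1/2 implies 1/2 = 1/2
r and q = 1/2 and 1/2 = 1/2
(q implies p) and (r and q) = 1/2 and 1/2 = 1/2
not (q or (p implies p)) or ((q implies p) and (r and q)) = 1/2 or 1/2 = 1/2
q implies p = 1/2 implies 1/2 = 1/2
not (q implies p) = not 1/2 = 1/2
(not (q or (p implies p)) or ((q implies p) and (r and q))) or not (q implies p) = 1/2 or 1/2 = 1/2
not (((r or r) or q) and (not p or p)) or ((not (q or (p implies p)) or ((q implies p) and (r and q))) or not (q implies p)) = 1/2 or 1/2 = 1/2
not ((not (r implies (q implies r)) and (((r and q) and (p and p)) implies (not p and not p))) implies not not (p implies p)) or (not (((r or r) or q) and (not p or p)) or ((not (q or (p implies p)) or ((q implies p) and (r and q))) or not (q implies p))) = 1/2 or 1/2 = 1/2

1/2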